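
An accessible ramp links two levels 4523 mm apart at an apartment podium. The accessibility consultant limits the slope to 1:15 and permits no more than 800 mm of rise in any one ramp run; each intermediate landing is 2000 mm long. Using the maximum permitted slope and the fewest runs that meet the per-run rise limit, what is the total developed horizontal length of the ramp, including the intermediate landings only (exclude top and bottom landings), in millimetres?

⌈4523/800⌉ = 6 ramp runs. That means 5 intermediate landings.
Horizontal run for 4523 mm of rise at 1:15 is 4523 × 15 = 67845 mm.
Intermediate landings: 5 × 2000 = 10000 mm.
Total developed length = 67845 + 10000 = 77845 mm.

77845 mm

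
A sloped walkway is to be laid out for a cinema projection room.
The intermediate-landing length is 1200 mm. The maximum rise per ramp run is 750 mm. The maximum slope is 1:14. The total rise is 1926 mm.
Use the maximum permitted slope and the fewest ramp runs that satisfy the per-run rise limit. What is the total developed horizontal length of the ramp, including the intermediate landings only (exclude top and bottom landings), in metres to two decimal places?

⌈1926/750⌉ = 3 ramp runs. That means 2 intermediate landings.
Ramp run (horizontal) at 1:14: 1926 × 14 = 26964 mm.
2 intermediate landings contribute 2 × 1200 = 2400 mm.
Total developed length = 26964 + 2400 = 29364 mm.
= 29.36 m.

29.36 m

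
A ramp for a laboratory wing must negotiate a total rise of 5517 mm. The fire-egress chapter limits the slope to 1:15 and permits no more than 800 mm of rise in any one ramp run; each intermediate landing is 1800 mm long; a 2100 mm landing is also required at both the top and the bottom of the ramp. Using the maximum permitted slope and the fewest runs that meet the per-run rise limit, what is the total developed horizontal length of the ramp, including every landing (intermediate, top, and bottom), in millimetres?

At most 800 each: 5517/800 = 6.90, giving 7 ramp runs. That means 6 intermediate landings.
Horizontal run for 5517 mm of rise at 1:15 is 5517 × 15 = 82755 mm.
Intermediate landings: 6 × 1800 = 10800 mm.
Top and bottom landings: 2 × 2100 = 4200 mm.
Total = 82755 + 10800 + 4200 = 97755 mm.

97755 mm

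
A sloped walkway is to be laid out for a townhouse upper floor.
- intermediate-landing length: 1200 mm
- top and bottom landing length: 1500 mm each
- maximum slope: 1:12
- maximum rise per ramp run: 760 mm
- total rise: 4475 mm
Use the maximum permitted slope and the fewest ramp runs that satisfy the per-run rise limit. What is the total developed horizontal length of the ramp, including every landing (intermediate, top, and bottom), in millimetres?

At most 760 each: 4475/760 = 5.89, giving 6 ramp runs. That means 5 intermediate landings.
Ramp run (horizontal) at 1:12: 4475 × 12 = 53700 mm.
Intermediate landings: 5 × 1200 = 6000 mm.
Top and bottom landings: 2 × 1500 = 3000 mm.
Total = 53700 + 6000 + 3000 = 62700 mm.

62700 mm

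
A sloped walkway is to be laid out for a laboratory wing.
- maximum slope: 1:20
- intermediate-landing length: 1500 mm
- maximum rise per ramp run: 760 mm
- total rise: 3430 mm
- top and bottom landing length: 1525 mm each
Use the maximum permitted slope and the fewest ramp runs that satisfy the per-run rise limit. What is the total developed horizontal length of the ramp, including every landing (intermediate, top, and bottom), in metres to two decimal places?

77.65 m

At most 760 each: 3430/760 = 4.51, giving 5 ramp runs. That means 4 intermediate landings.
Ramp run (horizontal) at 1:20: 3430 × 20 = 68600 mm.
4 intermediate landings contribute 4 × 1500 = 6000 mm.
Top and bottom landings: 2 × 1525 = 3050 mm.
Total = 68600 + 6000 + 3050 = 77650 mm.
= 77.65 m.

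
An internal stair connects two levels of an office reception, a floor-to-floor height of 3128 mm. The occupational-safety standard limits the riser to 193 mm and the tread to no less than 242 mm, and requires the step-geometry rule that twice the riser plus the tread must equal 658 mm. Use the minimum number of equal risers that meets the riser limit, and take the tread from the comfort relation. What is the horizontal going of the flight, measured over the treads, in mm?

⌈3128/193⌉ = 17 risers.
R = 3128 ÷ 17 = 184 mm.
From 2R + T = 658: T = 658 − 368 = 290 mm.
Treads = 17 − 1 = 16; going = 16 × 290 = 4640 mm.

4640 mm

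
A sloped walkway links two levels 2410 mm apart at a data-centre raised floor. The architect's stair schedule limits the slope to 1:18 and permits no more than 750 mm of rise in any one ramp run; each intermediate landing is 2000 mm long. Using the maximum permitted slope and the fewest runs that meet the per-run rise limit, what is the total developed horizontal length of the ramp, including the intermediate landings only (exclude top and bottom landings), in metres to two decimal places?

2410 / 750 = 3.21, so 4 ramp runs are needed. That means 3 intermediate landings.
Ramp run (horizontal) at 1:18: 2410 × 18 = 43380 mm.
Intermediate landings: 3 × 2000 = 6000 mm.
Developed length = 43380 + 6000 = 49380 mm.
= 49.38 m.

49.38 m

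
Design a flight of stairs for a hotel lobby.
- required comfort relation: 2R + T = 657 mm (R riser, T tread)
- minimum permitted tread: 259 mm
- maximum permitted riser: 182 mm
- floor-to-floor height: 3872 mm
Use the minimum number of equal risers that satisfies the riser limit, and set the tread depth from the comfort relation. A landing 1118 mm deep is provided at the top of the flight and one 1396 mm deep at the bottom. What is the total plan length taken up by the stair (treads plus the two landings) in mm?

8919 mm

3872 / 182 = 21.275 → round up to 22 risers.
Each riser is 3872/22 = 176 mm (≤ 182 mm).
Tread T = 657 − 2 × 176 = 305 mm (≥ 259 mm).
Treads = 22 − 1 = 21; going = 21 × 305 = 6405 mm.
Add landings: 6405 + 1118 + 1396 = 8919 mm.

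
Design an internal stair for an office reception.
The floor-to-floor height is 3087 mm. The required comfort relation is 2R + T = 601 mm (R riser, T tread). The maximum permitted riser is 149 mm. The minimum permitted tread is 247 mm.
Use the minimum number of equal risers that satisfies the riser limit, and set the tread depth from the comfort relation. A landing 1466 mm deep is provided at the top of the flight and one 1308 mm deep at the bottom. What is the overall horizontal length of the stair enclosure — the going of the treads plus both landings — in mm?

At most 149 each: 3087/149 = 20.72, giving 21 risers.
Riser R = 3087 / 21 = 147 mm, within the 149 mm limit.
T = 601 − 2·147 = 307 mm, which satisfies the 247 mm minimum.
Treads = 21 − 1 = 20; going = 20 × 307 = 6140 mm.
Add landings: 6140 + 1466 + 1308 = 8914 mm.

8914 mm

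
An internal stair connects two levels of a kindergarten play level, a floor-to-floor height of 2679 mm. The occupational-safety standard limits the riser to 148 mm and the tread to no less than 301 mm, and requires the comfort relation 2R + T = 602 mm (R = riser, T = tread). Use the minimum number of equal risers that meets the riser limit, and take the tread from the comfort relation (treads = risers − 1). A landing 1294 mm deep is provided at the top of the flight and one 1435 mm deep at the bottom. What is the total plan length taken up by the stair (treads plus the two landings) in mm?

⌈2679/148⌉ = 19 risers.
Each riser is 2679/19 = 141 mm (≤ 148 mm).
Tread T = 602 − 2 × 141 = 320 mm (≥ 301 mm).
19 risers give 18 treads; going = 18 × 320 = 5760 mm.
Add landings: 5760 + 1294 + 1435 = 8489 mm.

8489 mm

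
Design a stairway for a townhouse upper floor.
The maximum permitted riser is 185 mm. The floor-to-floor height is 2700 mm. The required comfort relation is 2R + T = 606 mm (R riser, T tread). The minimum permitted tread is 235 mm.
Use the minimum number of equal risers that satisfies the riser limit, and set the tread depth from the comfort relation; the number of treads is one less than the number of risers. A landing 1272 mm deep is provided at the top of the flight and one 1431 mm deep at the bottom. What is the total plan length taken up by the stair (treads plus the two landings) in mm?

6147 mm

⌈2700/185⌉ = 15 risers.
Each riser is 2700/15 = 180 mm (≤ 185 mm).
T = 606 − 2·180 = 246 mm, which satisfies the 235 mm minimum.
Treads = 15 − 1 = 14; going = 14 × 246 = 3444 mm.
Enclosure = 3444 + 1272 + 1431 = 6147 mm.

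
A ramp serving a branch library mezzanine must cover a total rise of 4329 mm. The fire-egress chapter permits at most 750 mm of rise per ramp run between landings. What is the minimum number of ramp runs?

6 runs

4329 / 750 = 5.77, so 6 ramp runs are needed.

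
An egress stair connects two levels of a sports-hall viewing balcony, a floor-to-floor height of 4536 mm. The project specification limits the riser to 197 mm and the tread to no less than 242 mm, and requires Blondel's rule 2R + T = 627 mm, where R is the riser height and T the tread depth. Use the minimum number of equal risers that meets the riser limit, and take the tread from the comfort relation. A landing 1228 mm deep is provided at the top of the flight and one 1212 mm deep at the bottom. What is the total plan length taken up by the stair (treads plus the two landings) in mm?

8167 mm

At most 197 each: 4536/197 = 23.03, giving 24 risers.
Riser R = 4536 / 24 = 189 mm, within the 197 mm limit.
Tread T = 627 − 2 × 189 = 249 mm (≥ 242 mm).
24 risers give 23 treads; going = 23 × 249 = 5727 mm.
Enclosure = 5727 + 1228 + 1212 = 8167 mm.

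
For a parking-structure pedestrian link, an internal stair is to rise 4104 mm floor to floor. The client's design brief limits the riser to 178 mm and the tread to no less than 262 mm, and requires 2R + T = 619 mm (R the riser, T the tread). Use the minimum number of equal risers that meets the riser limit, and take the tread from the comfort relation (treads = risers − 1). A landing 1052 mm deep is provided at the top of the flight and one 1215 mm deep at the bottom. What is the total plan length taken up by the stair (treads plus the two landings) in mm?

4104 / 178 = 23.06, so 24 risers are needed.
Riser R = 4104 / 24 = 171 mm, within the 178 mm limit.
T = 619 − 2·171 = 277 mm, which satisfies the 262 mm minimum.
Going = (24 − 1) × 277 = 6371 mm.
Add landings: 6371 + 1052 + 1215 = 8638 mm.

8638 mm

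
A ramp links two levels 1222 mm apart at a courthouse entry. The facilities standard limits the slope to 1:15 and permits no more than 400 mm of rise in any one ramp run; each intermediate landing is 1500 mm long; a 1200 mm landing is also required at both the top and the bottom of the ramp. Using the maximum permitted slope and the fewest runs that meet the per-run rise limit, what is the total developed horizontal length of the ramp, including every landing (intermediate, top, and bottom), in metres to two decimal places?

25.23 m

1222 / 400 = 3.055 → round up to 4 ramp runs. That means 3 intermediate landings.
Ramp run (horizontal) at 1:15: 1222 × 15 = 18330 mm.
Intermediate landings: 3 × 1500 = 4500 mm.
Top and bottom landings: 2 × 1200 = 2400 mm.
Total = 18330 + 4500 + 2400 = 25230 mm.
= 25.23 m.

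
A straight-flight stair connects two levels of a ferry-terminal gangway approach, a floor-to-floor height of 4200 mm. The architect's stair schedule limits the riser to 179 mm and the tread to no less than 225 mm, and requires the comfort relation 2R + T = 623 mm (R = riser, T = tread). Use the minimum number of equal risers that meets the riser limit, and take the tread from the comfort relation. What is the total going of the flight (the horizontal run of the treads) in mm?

4200 / 179 = 23.464 → round up to 24 risers.
Riser R = 4200 / 24 = 175 mm, within the 179 mm limit.
From 2R + T = 623: T = 623 − 350 = 273 mm.
Going = (24 − 1) × 273 = 6279 mm.

6279 mm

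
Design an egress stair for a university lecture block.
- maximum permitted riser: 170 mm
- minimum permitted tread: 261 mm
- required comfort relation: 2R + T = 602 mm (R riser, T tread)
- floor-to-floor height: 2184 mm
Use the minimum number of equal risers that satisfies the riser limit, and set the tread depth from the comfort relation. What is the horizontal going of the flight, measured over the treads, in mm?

⌈2184/170⌉ = 13 risers.
R = 2184 ÷ 13 = 168 mm.
Tread T = 602 − 2 × 168 = 266 mm (≥ 261 mm).
Going = (13 − 1) × 266 = 3192 mm.

3192 mm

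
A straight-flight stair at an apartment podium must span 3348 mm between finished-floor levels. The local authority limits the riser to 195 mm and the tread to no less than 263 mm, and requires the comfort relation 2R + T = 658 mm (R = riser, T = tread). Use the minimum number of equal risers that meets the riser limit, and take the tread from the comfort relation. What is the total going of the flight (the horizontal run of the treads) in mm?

3348 / 195 = 17.17, so 18 risers are needed.
R = 3348 ÷ 18 = 186 mm.
Tread T = 658 − 2 × 186 = 286 mm (≥ 263 mm).
18 risers give 17 treads; going = 17 × 286 = 4862 mm.

4862 mm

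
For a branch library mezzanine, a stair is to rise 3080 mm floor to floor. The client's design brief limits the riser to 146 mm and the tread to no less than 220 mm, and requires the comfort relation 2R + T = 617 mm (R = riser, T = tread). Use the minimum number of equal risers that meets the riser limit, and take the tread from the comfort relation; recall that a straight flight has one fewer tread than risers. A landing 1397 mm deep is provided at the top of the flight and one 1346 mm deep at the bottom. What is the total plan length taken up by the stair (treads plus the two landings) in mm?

9820 mm

3080 / 146 = 21.10, so 22 risers are needed.
Each riser is 3080/22 = 140 mm (≤ 146 mm).
From 2R + T = 617: T = 617 − 280 = 337 mm.
22 risers give 21 treads; going = 21 × 337 = 7077 mm.
Add landings: 7077 + 1397 + 1346 = 9820 mm.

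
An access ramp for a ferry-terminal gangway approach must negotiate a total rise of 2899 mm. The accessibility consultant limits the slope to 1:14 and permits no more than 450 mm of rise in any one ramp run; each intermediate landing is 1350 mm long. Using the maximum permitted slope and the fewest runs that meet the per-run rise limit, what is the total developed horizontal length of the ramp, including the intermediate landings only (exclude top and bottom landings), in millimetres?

⌈2899/450⌉ = 7 ramp runs. That means 6 intermediate landings.
Ramp run (horizontal) at 1:14: 2899 × 14 = 40586 mm.
6 intermediate landings contribute 6 × 1350 = 8100 mm.
Total developed length = 40586 + 8100 = 48686 mm.

48686 mm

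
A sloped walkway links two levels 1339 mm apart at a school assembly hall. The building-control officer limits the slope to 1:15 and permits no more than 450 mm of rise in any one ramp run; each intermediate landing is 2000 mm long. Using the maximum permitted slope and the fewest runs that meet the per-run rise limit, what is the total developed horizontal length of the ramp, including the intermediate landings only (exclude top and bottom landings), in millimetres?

24085 mm

1339 / 450 = 2.976 → round up to 3 ramp runs. That means 2 intermediate landings.
Horizontal run for 1339 mm of rise at 1:15 is 1339 × 15 = 20085 mm.
2 intermediate landings contribute 2 × 2000 = 4000 mm.
Total developed length = 20085 + 4000 = 24085 mm.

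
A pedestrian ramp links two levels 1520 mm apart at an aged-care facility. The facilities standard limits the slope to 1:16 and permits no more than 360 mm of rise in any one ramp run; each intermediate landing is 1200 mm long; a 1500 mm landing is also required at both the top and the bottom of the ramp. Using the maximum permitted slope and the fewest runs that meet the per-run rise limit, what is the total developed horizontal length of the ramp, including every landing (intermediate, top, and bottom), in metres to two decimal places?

32.12 m

At most 360 each: 1520/360 = 4.22, giving 5 ramp runs. That means 4 intermediate landings.
Ramp run (horizontal) at 1:16: 1520 × 16 = 24320 mm.
4 intermediate landings contribute 4 × 1200 = 4800 mm.
Top and bottom landings: 2 × 1500 = 3000 mm.
Total = 24320 + 4800 + 3000 = 32120 mm.
= 32.12 m.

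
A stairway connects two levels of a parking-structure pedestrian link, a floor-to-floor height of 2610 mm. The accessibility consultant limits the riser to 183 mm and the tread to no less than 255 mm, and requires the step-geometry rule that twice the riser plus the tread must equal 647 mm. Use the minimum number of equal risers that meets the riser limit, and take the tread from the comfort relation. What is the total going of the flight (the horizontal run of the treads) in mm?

4186 mm

2610 / 183 = 14.262 → round up to 15 risers.
Each riser is 2610/15 = 174 mm (≤ 183 mm).
From 2R + T = 647: T = 647 − 348 = 299 mm.
Treads = 15 − 1 = 14; going = 14 × 299 = 4186 mm.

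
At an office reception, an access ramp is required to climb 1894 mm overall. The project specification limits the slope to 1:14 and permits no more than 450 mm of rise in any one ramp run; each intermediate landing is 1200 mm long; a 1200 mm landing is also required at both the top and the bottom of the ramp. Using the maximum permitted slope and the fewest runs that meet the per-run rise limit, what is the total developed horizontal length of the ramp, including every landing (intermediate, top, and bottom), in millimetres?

33716 mm

1894 / 450 = 4.209 → round up to 5 ramp runs. That means 4 intermediate landings.
Horizontal run for 1894 mm of rise at 1:14 is 1894 × 14 = 26516 mm.
4 intermediate landings contribute 4 × 1200 = 4800 mm.
Top and bottom landings: 2 × 1200 = 2400 mm.
Total = 26516 + 4800 + 2400 = 33716 mm.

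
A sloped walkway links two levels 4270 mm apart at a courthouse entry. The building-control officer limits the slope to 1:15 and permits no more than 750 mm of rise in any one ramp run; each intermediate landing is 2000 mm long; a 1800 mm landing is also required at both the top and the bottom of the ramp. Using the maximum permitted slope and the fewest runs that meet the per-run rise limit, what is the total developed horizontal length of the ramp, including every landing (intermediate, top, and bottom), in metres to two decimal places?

4270 / 750 = 5.69, so 6 ramp runs are needed. That means 5 intermediate landings.
Horizontal run for 4270 mm of rise at 1:15 is 4270 × 15 = 64050 mm.
5 intermediate landings contribute 5 × 2000 = 10000 mm.
Top and bottom landings: 2 × 1800 = 3600 mm.
Total = 64050 + 10000 + 3600 = 77650 mm.
= 77.65 m.

77.65 m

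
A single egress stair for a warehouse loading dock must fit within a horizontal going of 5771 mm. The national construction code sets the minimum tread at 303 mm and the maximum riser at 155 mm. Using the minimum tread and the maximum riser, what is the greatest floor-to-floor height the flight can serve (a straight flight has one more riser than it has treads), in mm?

3100 mm

Treads that fit: ⌊5771 / 303⌋ = 19.
Risers = treads + 1 = 20.
Maximum height = 20 × 155 = 3100 mm.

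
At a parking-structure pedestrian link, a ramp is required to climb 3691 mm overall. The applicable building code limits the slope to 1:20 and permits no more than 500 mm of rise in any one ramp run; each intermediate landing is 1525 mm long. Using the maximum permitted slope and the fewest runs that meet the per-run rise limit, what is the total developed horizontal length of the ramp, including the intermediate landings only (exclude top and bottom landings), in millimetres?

84495 mm

At most 500 each: 3691/500 = 7.38, giving 8 ramp runs. That means 7 intermediate landings.
Horizontal run for 3691 mm of rise at 1:20 is 3691 × 20 = 73820 mm.
Intermediate landings: 7 × 1525 = 10675 mm.
Total developed length = 73820 + 10675 = 84495 mm.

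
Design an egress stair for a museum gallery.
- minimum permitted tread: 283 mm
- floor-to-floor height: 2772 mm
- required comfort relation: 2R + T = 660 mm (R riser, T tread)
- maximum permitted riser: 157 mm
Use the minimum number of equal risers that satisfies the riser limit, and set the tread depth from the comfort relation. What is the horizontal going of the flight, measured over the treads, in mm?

5984 mm

2772 / 157 = 17.656 → round up to 18 risers.
Each riser is 2772/18 = 154 mm (≤ 157 mm).
Tread T = 660 − 2 × 154 = 352 mm (≥ 283 mm).
Treads = 18 − 1 = 17; going = 17 × 352 = 5984 mm.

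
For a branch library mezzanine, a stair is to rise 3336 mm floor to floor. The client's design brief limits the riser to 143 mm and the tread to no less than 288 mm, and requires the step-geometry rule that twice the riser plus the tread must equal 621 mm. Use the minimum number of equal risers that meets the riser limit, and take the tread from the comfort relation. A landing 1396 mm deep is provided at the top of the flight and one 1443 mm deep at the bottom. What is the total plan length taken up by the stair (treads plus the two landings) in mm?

10728 mm

3336 / 143 = 23.33, so 24 risers are needed.
Each riser is 3336/24 = 139 mm (≤ 143 mm).
From 2R + T = 621: T = 621 − 278 = 343 mm.
24 risers give 23 treads; going = 23 × 343 = 7889 mm.
Add landings: 7889 + 1396 + 1443 = 10728 mm.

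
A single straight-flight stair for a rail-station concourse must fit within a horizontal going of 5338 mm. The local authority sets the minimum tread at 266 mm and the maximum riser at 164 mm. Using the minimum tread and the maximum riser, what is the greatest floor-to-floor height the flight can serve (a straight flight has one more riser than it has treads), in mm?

3444 mm

5338 / 266 = 20.07, so 20 treads fit.
Risers = treads + 1 = 21.
Maximum height = 21 × 164 = 3444 mm.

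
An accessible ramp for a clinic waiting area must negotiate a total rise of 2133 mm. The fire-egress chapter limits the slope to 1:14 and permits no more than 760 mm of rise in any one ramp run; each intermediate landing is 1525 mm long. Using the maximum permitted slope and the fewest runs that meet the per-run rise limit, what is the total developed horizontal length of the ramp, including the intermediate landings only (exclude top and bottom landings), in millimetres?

32912 mm

2133 / 760 = 2.81, so 3 ramp runs are needed. That means 2 intermediate landings.
Horizontal run for 2133 mm of rise at 1:14 is 2133 × 14 = 29862 mm.
2 intermediate landings contribute 2 × 1525 = 3050 mm.
Total developed length = 29862 + 3050 = 32912 mm.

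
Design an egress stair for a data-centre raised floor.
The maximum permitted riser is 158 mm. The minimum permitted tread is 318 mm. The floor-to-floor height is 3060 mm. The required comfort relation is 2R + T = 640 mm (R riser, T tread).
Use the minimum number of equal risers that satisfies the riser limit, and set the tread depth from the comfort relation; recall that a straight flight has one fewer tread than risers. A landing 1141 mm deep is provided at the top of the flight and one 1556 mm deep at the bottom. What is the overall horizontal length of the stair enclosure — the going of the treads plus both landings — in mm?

At most 158 each: 3060/158 = 19.37, giving 20 risers.
Riser R = 3060 / 20 = 153 mm, within the 158 mm limit.
From 2R + T = 640: T = 640 − 306 = 334 mm.
20 risers give 19 treads; going = 19 × 334 = 6346 mm.
Enclosure = 6346 + 1141 + 1556 = 9043 mm.

9043 mm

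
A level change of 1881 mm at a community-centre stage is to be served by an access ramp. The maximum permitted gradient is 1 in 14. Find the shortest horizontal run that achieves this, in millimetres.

Run = rise × 14 = 1881 × 14 = 26334 mm.

26334 mm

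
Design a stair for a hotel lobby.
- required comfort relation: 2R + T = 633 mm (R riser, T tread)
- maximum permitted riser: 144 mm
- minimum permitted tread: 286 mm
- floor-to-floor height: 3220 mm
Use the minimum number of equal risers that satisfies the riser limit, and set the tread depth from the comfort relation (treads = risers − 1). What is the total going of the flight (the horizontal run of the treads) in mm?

7766 mm

At most 144 each: 3220/144 = 22.36, giving 23 risers.
Riser R = 3220 / 23 = 140 mm, within the 144 mm limit.
T = 633 − 2·140 = 353 mm, which satisfies the 286 mm minimum.
23 risers give 22 treads; going = 22 × 353 = 7766 mm.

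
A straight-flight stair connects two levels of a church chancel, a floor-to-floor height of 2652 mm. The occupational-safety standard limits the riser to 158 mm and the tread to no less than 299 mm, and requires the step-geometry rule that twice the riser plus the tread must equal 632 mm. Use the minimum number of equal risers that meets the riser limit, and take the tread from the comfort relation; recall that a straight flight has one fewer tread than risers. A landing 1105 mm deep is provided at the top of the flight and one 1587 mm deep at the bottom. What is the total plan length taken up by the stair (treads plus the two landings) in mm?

7812 mm

2652 / 158 = 16.785 → round up to 17 risers.
Each riser is 2652/17 = 156 mm (≤ 158 mm).
Tread T = 632 − 2 × 156 = 320 mm (≥ 299 mm).
Going = (17 − 1) × 320 = 5120 mm.
Add landings: 5120 + 1105 + 1587 = 7812 mm.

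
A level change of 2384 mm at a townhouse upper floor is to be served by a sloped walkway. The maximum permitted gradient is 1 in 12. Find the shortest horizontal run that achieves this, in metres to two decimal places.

At 1:12 the run is 12 × 2384 = 28608 mm.
28608 mm = 28.61 m.

28.61 m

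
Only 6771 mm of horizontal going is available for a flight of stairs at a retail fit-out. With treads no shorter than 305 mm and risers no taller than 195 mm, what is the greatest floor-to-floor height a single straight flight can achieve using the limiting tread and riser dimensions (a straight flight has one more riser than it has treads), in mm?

4485 mm

Treads that fit: ⌊6771 / 305⌋ = 22.
Risers = treads + 1 = 23.
Maximum height = 23 × 195 = 4485 mm.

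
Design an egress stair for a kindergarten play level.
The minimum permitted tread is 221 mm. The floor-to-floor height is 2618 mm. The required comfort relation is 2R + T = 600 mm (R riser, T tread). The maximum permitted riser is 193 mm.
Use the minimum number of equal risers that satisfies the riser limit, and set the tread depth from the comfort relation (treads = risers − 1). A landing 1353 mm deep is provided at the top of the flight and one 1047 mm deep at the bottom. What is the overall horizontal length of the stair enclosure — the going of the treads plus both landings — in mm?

5338 mm

2618 / 193 = 13.56, so 14 risers are needed.
Each riser is 2618/14 = 187 mm (≤ 193 mm).
T = 600 − 2·187 = 226 mm, which satisfies the 221 mm minimum.
Treads = 14 − 1 = 13; going = 13 × 226 = 2938 mm.
Add landings: 2938 + 1353 + 1047 = 5338 mm.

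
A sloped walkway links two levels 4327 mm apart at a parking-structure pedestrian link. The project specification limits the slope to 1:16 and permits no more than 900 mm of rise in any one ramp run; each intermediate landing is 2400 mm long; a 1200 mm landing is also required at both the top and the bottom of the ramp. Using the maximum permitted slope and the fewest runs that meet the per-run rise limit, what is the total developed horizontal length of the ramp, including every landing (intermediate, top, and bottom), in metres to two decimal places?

81.23 m

At most 900 each: 4327/900 = 4.81, giving 5 ramp runs. That means 4 intermediate landings.
Ramp run (horizontal) at 1:16: 4327 × 16 = 69232 mm.
4 intermediate landings contribute 4 × 2400 = 9600 mm.
Top and bottom landings: 2 × 1200 = 2400 mm.
Total = 69232 + 9600 + 2400 = 81232 mm.
= 81.23 m.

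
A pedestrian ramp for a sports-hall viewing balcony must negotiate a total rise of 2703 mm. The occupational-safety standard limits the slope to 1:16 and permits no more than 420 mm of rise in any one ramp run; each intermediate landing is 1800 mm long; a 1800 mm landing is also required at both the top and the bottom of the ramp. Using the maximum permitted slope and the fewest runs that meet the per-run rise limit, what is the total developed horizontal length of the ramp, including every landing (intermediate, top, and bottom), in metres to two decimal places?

57.65 m

⌈2703/420⌉ = 7 ramp runs. That means 6 intermediate landings.
Ramp run (horizontal) at 1:16: 2703 × 16 = 43248 mm.
6 intermediate landings contribute 6 × 1800 = 10800 mm.
Top and bottom landings: 2 × 1800 = 3600 mm.
Total = 43248 + 10800 + 3600 = 57648 mm.
= 57.65 m.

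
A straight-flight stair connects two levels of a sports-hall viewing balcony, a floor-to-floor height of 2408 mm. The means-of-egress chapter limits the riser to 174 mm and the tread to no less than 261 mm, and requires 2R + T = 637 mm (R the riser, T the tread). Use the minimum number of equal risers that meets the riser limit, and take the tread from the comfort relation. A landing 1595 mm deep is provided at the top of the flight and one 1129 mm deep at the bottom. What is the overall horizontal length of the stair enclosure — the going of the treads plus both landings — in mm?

6533 mm

⌈2408/174⌉ = 14 risers.
Each riser is 2408/14 = 172 mm (≤ 174 mm).
Tread T = 637 − 2 × 172 = 293 mm (≥ 261 mm).
Going = (14 − 1) × 293 = 3809 mm.
Enclosure = 3809 + 1595 + 1129 = 6533 mm.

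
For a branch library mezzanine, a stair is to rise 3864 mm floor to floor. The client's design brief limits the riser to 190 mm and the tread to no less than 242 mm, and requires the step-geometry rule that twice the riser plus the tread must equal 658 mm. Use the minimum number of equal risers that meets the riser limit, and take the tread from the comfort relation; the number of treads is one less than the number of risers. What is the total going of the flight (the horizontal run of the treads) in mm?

5800 mm

⌈3864/190⌉ = 21 risers.
Each riser is 3864/21 = 184 mm (≤ 190 mm).
From 2R + T = 658: T = 658 − 368 = 290 mm.
Going = (21 − 1) × 290 = 5800 mm.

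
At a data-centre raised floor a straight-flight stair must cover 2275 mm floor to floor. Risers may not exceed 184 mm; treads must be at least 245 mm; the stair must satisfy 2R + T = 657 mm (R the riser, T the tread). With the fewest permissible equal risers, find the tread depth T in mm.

307 mm

2275 / 184 = 12.364 → round up to 13 risers.
R = 2275 ÷ 13 = 175 mm.
Tread T = 657 − 2 × 175 = 307 mm (≥ 245 mm).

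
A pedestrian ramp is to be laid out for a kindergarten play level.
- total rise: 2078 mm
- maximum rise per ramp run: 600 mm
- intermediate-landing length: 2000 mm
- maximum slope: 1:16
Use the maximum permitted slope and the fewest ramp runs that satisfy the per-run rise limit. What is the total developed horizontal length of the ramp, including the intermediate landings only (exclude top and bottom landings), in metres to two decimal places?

2078 / 600 = 3.46, so 4 ramp runs are needed. That means 3 intermediate landings.
Ramp run (horizontal) at 1:16: 2078 × 16 = 33248 mm.
3 intermediate landings contribute 3 × 2000 = 6000 mm.
Total developed length = 33248 + 6000 = 39248 mm.
= 39.25 m.

39.25 m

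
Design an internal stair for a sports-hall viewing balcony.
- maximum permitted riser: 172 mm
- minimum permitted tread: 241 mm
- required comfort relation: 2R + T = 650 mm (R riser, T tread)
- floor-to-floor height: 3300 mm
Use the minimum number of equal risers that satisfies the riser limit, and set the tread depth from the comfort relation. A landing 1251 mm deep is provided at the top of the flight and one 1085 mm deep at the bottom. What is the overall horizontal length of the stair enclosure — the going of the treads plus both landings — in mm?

3300 / 172 = 19.186 → round up to 20 risers.
R = 3300 ÷ 20 = 165 mm.
T = 650 − 2·165 = 320 mm, which satisfies the 241 mm minimum.
Going = (20 − 1) × 320 = 6080 mm.
Enclosure = 6080 + 1251 + 1085 = 8416 mm.

8416 mm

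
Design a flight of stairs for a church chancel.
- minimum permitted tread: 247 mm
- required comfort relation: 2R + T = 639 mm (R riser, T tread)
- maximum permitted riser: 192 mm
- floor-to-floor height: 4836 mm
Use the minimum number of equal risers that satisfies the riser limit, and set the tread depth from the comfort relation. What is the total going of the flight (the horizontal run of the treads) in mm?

6675 mm

At most 192 each: 4836/192 = 25.19, giving 26 risers.
Riser R = 4836 / 26 = 186 mm, within the 192 mm limit.
From 2R + T = 639: T = 639 − 372 = 267 mm.
26 risers give 25 treads; going = 25 × 267 = 6675 mm.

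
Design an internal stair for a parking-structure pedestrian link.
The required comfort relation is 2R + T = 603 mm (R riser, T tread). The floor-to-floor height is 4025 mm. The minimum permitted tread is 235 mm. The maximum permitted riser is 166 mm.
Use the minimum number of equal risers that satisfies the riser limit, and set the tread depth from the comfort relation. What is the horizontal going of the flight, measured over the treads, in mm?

4025 / 166 = 24.25, so 25 risers are needed.
R = 4025 ÷ 25 = 161 mm.
Tread T = 603 − 2 × 161 = 281 mm (≥ 235 mm).
Treads = 25 − 1 = 24; going = 24 × 281 = 6744 mm.

6744 mm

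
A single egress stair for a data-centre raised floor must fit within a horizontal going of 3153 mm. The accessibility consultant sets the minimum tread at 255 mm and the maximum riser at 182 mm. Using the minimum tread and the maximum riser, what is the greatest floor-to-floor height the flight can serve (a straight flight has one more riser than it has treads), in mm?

3153 / 255 = 12.36, so 12 treads fit.
Risers = treads + 1 = 13.
Maximum height = 13 × 182 = 2366 mm.

2366 mm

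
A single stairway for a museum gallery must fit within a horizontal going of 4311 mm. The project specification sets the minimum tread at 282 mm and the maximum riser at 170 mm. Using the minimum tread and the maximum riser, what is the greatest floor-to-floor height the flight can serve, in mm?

2720 mm

4311 / 282 = 15.29, so 15 treads fit.
Risers = treads + 1 = 16.
Maximum height = 16 × 170 = 2720 mm.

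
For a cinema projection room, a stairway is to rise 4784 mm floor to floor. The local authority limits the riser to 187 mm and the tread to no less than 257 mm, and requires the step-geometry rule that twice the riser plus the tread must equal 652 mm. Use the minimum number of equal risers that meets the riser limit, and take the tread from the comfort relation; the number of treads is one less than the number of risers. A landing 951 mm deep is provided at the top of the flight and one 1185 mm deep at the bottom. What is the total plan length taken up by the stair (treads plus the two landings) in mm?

9236 mm

4784 / 187 = 25.58, so 26 risers are needed.
R = 4784 ÷ 26 = 184 mm.
Tread T = 652 − 2 × 184 = 284 mm (≥ 257 mm).
Treads = 26 − 1 = 25; going = 25 × 284 = 7100 mm.
Enclosure = 7100 + 951 + 1185 = 9236 mm.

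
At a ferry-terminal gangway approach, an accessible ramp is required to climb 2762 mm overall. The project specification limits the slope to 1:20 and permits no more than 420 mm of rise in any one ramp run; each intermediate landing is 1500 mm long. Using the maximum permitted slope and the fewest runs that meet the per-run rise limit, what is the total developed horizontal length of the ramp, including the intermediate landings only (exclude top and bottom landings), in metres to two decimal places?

At most 420 each: 2762/420 = 6.58, giving 7 ramp runs. That means 6 intermediate landings.
Horizontal run for 2762 mm of rise at 1:20 is 2762 × 20 = 55240 mm.
6 intermediate landings contribute 6 × 1500 = 9000 mm.
Developed length = 55240 + 9000 = 64240 mm.
= 64.24 m.

64.24 m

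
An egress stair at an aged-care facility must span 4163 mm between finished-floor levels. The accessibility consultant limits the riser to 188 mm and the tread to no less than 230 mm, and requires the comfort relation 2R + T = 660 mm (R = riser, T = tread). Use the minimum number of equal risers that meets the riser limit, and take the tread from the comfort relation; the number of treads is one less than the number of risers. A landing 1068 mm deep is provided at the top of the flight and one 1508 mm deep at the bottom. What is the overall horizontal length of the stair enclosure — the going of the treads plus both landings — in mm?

4163 / 188 = 22.14, so 23 risers are needed.
Each riser is 4163/23 = 181 mm (≤ 188 mm).
Tread T = 660 − 2 × 181 = 298 mm (≥ 230 mm).
Treads = 23 − 1 = 22; going = 22 × 298 = 6556 mm.
Add landings: 6556 + 1068 + 1508 = 9132 mm.

9132 mm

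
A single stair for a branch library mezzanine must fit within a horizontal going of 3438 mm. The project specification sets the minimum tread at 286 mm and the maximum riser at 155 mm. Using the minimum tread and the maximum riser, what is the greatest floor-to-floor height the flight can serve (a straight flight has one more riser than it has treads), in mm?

3438 / 286 = 12.02, so 12 treads fit.
Risers = treads + 1 = 13.
Maximum height = 13 × 155 = 2015 mm.

2015 mm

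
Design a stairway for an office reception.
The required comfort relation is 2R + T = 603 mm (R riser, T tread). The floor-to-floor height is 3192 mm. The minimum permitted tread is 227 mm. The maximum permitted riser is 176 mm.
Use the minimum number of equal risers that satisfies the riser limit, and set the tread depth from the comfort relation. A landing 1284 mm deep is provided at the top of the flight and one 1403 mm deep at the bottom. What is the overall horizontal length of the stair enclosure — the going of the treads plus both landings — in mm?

7493 mm

3192 / 176 = 18.14, so 19 risers are needed.
R = 3192 ÷ 19 = 168 mm.
T = 603 − 2·168 = 267 mm, which satisfies the 227 mm minimum.
Going = (19 − 1) × 267 = 4806 mm.
Add landings: 4806 + 1284 + 1403 = 7493 mm.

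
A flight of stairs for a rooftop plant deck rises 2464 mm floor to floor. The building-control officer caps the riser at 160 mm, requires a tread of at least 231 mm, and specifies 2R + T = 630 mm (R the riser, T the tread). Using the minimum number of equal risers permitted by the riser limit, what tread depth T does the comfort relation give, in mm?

2464 / 160 = 15.40, so 16 risers are needed.
R = 2464 ÷ 16 = 154 mm.
From 2R + T = 630: T = 630 − 308 = 322 mm.

322 mm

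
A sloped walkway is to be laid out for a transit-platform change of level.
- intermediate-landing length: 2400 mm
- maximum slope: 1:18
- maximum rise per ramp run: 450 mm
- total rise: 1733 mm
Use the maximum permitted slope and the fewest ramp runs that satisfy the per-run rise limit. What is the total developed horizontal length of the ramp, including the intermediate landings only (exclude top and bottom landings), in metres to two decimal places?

38.39 m

⌈1733/450⌉ = 4 ramp runs. That means 3 intermediate landings.
Horizontal run for 1733 mm of rise at 1:18 is 1733 × 18 = 31194 mm.
Intermediate landings: 3 × 2400 = 7200 mm.
Developed length = 31194 + 7200 = 38394 mm.
= 38.39 m.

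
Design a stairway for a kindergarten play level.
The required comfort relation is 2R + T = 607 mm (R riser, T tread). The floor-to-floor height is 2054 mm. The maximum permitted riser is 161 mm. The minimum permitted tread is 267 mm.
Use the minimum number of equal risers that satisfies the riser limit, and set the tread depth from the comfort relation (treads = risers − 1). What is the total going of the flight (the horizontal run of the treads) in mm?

2054 / 161 = 12.76, so 13 risers are needed.
R = 2054 ÷ 13 = 158 mm.
T = 607 − 2·158 = 291 mm, which satisfies the 267 mm minimum.
Treads = 13 − 1 = 12; going = 12 × 291 = 3492 mm.

3492 mm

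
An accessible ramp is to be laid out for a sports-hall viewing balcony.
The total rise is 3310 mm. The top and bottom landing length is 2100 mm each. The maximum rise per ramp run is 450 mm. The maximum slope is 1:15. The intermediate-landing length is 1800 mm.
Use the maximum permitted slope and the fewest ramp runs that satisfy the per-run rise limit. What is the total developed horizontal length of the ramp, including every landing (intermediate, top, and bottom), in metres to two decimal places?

66.45 m

3310 / 450 = 7.356 → round up to 8 ramp runs. That means 7 intermediate landings.
Ramp run (horizontal) at 1:15: 3310 × 15 = 49650 mm.
7 intermediate landings contribute 7 × 1800 = 12600 mm.
Top and bottom landings: 2 × 2100 = 4200 mm.
Total = 49650 + 12600 + 4200 = 66450 mm.
= 66.45 m.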